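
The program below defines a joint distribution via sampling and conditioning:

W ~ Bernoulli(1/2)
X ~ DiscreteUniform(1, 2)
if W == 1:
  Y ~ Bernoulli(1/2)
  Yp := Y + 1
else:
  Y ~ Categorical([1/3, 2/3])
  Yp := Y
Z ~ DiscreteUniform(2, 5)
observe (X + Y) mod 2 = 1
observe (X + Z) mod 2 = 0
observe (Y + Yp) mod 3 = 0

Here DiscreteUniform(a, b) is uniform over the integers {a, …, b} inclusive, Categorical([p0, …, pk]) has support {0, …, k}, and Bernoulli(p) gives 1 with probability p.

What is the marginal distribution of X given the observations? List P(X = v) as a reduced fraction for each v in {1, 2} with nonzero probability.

P(X=1) = 2/5, P(X=2) = 3/5

Enumerate traces; 4 have nonzero weight after conditioning:
  (W=0, X=1, Y=0, Z=3) weight 1/48
  (W=0, X=1, Y=0, Z=5) weight 1/48
  (W=1, X=2, Y=1, Z=2) weight 1/32
  (W=1, X=2, Y=1, Z=4) weight 1/32
Group by X:
  weight(X=1) = 1/24
  weight(X=2) = 1/16
Total weight = 1/24 + 1/16 = 5/48
P(X=1 | obs) = 1/24 / 5/48 = 2/5
P(X=2 | obs) = 1/16 / 5/48 = 3/5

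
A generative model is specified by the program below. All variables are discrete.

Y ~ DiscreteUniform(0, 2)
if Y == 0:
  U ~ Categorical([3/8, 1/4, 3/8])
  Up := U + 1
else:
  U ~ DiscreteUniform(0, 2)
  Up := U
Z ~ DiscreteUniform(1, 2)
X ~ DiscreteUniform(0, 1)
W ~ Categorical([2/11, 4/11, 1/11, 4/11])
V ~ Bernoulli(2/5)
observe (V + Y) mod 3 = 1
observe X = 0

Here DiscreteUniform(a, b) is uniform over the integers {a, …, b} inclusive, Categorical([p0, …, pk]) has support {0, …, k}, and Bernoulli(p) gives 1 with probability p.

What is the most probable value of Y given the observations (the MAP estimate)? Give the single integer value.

argmax_v P(Y = v | obs) = 1

Enumerate traces; 48 have nonzero weight after conditioning:
  (Y=0, U=0, Z=1, X=0, W=0, V=1) weight 1/440
  (Y=0, U=0, Z=1, X=0, W=1, V=1) weight 1/220
  (Y=0, U=0, Z=1, X=0, W=2, V=1) weight 1/880
  (Y=0, U=0, Z=1, X=0, W=3, V=1) weight 1/220
  (Y=0, U=0, Z=2, X=0, W=0, V=1) weight 1/440
  (Y=0, U=0, Z=2, X=0, W=1, V=1) weight 1/220
  (Y=0, U=0, Z=2, X=0, W=2, V=1) weight 1/880
  (Y=0, U=0, Z=2, X=0, W=3, V=1) weight 1/220
  (Y=1, U=0, Z=1, X=0, W=0, V=0) weight 1/330
  … 39 more
Group by Y:
  weight(Y=0) = 1/15
  weight(Y=1) = 1/10
Total weight = 1/15 + 1/10 = 1/6
P(Y=0 | obs) = 1/15 / 1/6 = 2/5
P(Y=1 | obs) = 1/10 / 1/6 = 3/5
argmax = 1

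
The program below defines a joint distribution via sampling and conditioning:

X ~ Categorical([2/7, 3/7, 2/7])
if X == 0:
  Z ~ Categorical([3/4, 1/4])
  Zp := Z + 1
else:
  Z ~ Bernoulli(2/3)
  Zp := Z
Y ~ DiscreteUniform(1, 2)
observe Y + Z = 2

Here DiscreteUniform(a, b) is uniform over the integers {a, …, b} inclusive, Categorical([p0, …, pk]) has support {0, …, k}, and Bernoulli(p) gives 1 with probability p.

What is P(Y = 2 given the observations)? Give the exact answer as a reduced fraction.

Enumerate traces; 6 have nonzero weight after conditioning:
  (X=0, Z=0, Y=2) weight 3/28
  (X=0, Z=1, Y=1) weight 1/28
  (X=1, Z=0, Y=2) weight 1/14
  (X=1, Z=1, Y=1) weight 1/7
  (X=2, Z=0, Y=2) weight 1/21
  (X=2, Z=1, Y=1) weight 2/21
Group by Y:
  weight(Y=1) = 23/84
  weight(Y=2) = 19/84
Total weight = 23/84 + 19/84 = 1/2
P(Y=1 | obs) = 23/84 / 1/2 = 23/42
P(Y=2 | obs) = 19/84 / 1/2 = 19/42

P(Y = 2 | obs) = 19/42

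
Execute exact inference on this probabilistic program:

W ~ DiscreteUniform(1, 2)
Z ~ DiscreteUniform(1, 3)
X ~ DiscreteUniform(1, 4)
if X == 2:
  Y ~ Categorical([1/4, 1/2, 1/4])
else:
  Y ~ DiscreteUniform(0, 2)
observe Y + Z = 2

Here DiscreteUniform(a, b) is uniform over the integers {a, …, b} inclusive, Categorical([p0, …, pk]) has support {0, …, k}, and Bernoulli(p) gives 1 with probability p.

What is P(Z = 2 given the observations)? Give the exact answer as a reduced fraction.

Enumerate traces; 16 have nonzero weight after conditioning:
  (W=1, Z=1, X=1, Y=1) weight 1/72
  (W=1, Z=1, X=2, Y=1) weight 1/48
  (W=1, Z=1, X=3, Y=1) weight 1/72
  (W=1, Z=1, X=4, Y=1) weight 1/72
  (W=1, Z=2, X=1, Y=0) weight 1/72
  (W=1, Z=2, X=2, Y=0) weight 1/96
  (W=1, Z=2, X=3, Y=0) weight 1/72
  (W=1, Z=2, X=4, Y=0) weight 1/72
  … 8 more
Group by Z:
  weight(Z=1) = 1/8
  weight(Z=2) = 5/48
Total weight = 1/8 + 5/48 = 11/48
P(Z=1 | obs) = 1/8 / 11/48 = 6/11
P(Z=2 | obs) = 5/48 / 11/48 = 5/11

P(Z = 2 | obs) = 5/11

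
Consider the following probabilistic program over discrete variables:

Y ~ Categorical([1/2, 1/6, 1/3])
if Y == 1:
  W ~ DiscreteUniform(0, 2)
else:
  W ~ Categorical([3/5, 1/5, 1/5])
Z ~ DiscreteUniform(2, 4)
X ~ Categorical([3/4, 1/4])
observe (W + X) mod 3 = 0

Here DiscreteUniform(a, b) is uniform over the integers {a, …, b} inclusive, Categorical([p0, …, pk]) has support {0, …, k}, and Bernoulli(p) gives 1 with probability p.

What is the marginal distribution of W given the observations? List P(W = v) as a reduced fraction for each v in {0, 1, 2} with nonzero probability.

Enumerate traces; 18 have nonzero weight after conditioning:
  (Y=0, W=0, Z=2, X=0) weight 3/40
  (Y=0, W=0, Z=3, X=0) weight 3/40
  (Y=0, W=0, Z=4, X=0) weight 3/40
  (Y=0, W=2, Z=2, X=1) weight 1/120
  (Y=0, W=2, Z=3, X=1) weight 1/120
  (Y=0, W=2, Z=4, X=1) weight 1/120
  (Y=1, W=0, Z=2, X=0) weight 1/72
  (Y=1, W=0, Z=3, X=0) weight 1/72
  … 10 more
Group by W:
  weight(W=0) = 5/12
  weight(W=2) = 1/18
Total weight = 5/12 + 1/18 = 17/36
P(W=0 | obs) = 5/12 / 17/36 = 15/17
P(W=2 | obs) = 1/18 / 17/36 = 2/17

P(W=0) = 15/17, P(W=2) = 2/17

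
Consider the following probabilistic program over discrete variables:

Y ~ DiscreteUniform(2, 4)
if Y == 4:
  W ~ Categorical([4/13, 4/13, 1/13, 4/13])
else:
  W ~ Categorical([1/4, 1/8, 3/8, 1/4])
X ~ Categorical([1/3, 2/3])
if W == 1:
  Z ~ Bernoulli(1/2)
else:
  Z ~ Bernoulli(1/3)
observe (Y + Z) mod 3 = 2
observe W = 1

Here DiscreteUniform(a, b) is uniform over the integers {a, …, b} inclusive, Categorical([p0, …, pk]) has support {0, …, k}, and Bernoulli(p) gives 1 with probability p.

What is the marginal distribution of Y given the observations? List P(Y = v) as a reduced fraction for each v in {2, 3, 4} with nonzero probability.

Enumerate traces; 4 have nonzero weight after conditioning:
  (Y=2, W=1, X=0, Z=0) weight 1/144
  (Y=2, W=1, X=1, Z=0) weight 1/72
  (Y=4, W=1, X=0, Z=1) weight 2/117
  (Y=4, W=1, X=1, Z=1) weight 4/117
Group by Y:
  weight(Y=2) = 1/48
  weight(Y=4) = 2/39
Total weight = 1/48 + 2/39 = 15/208
P(Y=2 | obs) = 1/48 / 15/208 = 13/45
P(Y=4 | obs) = 2/39 / 15/208 = 32/45

P(Y=2) = 13/45, P(Y=4) = 32/45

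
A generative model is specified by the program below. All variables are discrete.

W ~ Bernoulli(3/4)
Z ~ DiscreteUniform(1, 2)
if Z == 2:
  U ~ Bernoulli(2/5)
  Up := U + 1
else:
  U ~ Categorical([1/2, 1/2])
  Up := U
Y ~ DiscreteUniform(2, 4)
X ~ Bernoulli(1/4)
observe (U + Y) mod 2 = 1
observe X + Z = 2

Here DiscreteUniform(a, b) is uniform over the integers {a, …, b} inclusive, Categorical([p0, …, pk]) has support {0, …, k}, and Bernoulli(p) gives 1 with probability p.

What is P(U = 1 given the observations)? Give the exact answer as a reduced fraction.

Enumerate traces; 12 have nonzero weight after conditioning:
  (W=0, Z=1, U=0, Y=3, X=1) weight 1/192
  (W=0, Z=1, U=1, Y=2, X=1) weight 1/192
  (W=0, Z=1, U=1, Y=4, X=1) weight 1/192
  (W=0, Z=2, U=0, Y=3, X=0) weight 3/160
  (W=0, Z=2, U=1, Y=2, X=0) weight 1/80
  (W=0, Z=2, U=1, Y=4, X=0) weight 1/80
  (W=1, Z=1, U=0, Y=3, X=1) weight 1/64
  (W=1, Z=1, U=1, Y=2, X=1) weight 1/64
  … 4 more
Group by U:
  weight(U=0) = 23/240
  weight(U=1) = 17/120
Total weight = 23/240 + 17/120 = 19/80
P(U=0 | obs) = 23/240 / 19/80 = 23/57
P(U=1 | obs) = 17/120 / 19/80 = 34/57

P(U = 1 | obs) = 34/57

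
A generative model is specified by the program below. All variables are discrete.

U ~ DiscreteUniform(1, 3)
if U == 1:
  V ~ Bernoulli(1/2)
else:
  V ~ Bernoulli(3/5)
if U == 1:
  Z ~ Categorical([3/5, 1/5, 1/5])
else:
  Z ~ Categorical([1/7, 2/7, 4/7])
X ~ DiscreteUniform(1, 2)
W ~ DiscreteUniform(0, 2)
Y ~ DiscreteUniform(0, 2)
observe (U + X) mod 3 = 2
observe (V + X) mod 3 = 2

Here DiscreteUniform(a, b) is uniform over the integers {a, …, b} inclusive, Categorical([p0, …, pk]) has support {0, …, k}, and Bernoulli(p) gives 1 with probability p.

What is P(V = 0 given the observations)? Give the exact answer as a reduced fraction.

P(V = 0 | obs) = 4/9

Enumerate traces; 54 have nonzero weight after conditioning:
  (U=1, V=1, Z=0, X=1, W=0, Y=0) weight 1/180
  (U=1, V=1, Z=0, X=1, W=0, Y=1) weight 1/180
  (U=1, V=1, Z=0, X=1, W=0, Y=2) weight 1/180
  (U=1, V=1, Z=0, X=1, W=1, Y=0) weight 1/180
  (U=1, V=1, Z=0, X=1, W=1, Y=1) weight 1/180
  (U=1, V=1, Z=0, X=1, W=1, Y=2) weight 1/180
  (U=1, V=1, Z=0, X=1, W=2, Y=0) weight 1/180
  (U=1, V=1, Z=0, X=1, W=2, Y=1) weight 1/180
  (U=3, V=0, Z=0, X=2, W=0, Y=0) weight 1/945
  … 45 more
Group by V:
  weight(V=0) = 1/15
  weight(V=1) = 1/12
Total weight = 1/15 + 1/12 = 3/20
P(V=0 | obs) = 1/15 / 3/20 = 4/9
P(V=1 | obs) = 1/12 / 3/20 = 5/9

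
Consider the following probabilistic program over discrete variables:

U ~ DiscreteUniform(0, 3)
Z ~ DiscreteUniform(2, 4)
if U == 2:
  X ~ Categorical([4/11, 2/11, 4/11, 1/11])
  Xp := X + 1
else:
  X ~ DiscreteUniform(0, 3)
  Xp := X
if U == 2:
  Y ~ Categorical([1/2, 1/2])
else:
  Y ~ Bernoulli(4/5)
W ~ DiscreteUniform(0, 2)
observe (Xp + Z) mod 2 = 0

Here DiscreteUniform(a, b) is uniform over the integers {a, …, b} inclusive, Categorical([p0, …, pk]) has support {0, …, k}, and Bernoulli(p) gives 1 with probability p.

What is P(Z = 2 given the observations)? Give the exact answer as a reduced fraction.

P(Z = 2 | obs) = 39/127

Enumerate traces; 144 have nonzero weight after conditioning:
  (U=0, Z=2, X=0, Y=0, W=0) weight 1/720
  (U=0, Z=2, X=0, Y=0, W=1) weight 1/720
  (U=0, Z=2, X=0, Y=0, W=2) weight 1/720
  (U=0, Z=2, X=0, Y=1, W=0) weight 1/180
  (U=0, Z=2, X=0, Y=1, W=1) weight 1/180
  (U=0, Z=2, X=0, Y=1, W=2) weight 1/180
  (U=0, Z=2, X=2, Y=0, W=0) weight 1/720
  (U=0, Z=2, X=2, Y=0, W=1) weight 1/720
  (U=0, Z=3, X=1, Y=0, W=0) weight 1/720
  (U=0, Z=4, X=0, Y=0, W=0) weight 1/720
  … 134 more
Group by Z:
  weight(Z=2) = 13/88
  weight(Z=3) = 49/264
  weight(Z=4) = 13/88
Total weight = 13/88 + 49/264 + 13/88 = 127/264
P(Z=2 | obs) = 13/88 / 127/264 = 39/127
P(Z=3 | obs) = 49/264 / 127/264 = 49/127
P(Z=4 | obs) = 13/88 / 127/264 = 39/127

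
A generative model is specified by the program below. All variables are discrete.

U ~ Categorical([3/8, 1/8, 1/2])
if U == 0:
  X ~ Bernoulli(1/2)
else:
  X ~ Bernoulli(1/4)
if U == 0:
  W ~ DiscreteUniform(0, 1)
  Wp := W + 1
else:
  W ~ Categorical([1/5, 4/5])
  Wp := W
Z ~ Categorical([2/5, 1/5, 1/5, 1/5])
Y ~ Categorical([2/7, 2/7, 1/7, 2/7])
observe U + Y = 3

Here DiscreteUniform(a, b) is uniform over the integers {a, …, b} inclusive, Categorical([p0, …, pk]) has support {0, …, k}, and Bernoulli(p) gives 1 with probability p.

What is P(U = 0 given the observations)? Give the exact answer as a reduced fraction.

Enumerate traces; 48 have nonzero weight after conditioning:
  (U=0, X=0, W=0, Z=0, Y=3) weight 3/280
  (U=0, X=0, W=0, Z=1, Y=3) weight 3/560
  (U=0, X=0, W=0, Z=2, Y=3) weight 3/560
  (U=0, X=0, W=0, Z=3, Y=3) weight 3/560
  (U=0, X=0, W=1, Z=0, Y=3) weight 3/280
  (U=0, X=0, W=1, Z=1, Y=3) weight 3/560
  (U=0, X=0, W=1, Z=2, Y=3) weight 3/560
  (U=0, X=0, W=1, Z=3, Y=3) weight 3/560
  (U=1, X=0, W=0, Z=0, Y=2) weight 3/2800
  (U=2, X=0, W=0, Z=0, Y=1) weight 3/350
  … 38 more
Group by U:
  weight(U=0) = 3/28
  weight(U=1) = 1/56
  weight(U=2) = 1/7
Total weight = 3/28 + 1/56 + 1/7 = 15/56
P(U=0 | obs) = 3/28 / 15/56 = 2/5
P(U=1 | obs) = 1/56 / 15/56 = 1/15
P(U=2 | obs) = 1/7 / 15/56 = 8/15

P(U = 0 | obs) = 2/5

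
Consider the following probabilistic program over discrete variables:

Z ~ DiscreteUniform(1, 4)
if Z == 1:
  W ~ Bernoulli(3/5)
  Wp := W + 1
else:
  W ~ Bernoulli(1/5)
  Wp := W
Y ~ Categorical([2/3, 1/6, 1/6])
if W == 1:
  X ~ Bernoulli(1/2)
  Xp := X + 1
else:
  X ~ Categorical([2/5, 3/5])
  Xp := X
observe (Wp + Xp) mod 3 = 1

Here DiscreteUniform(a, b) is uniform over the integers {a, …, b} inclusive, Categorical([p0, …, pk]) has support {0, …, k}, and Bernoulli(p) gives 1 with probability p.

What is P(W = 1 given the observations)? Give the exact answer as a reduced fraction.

Enumerate traces; 15 have nonzero weight after conditioning:
  (Z=1, W=0, Y=0, X=0) weight 2/75
  (Z=1, W=0, Y=1, X=0) weight 1/150
  (Z=1, W=0, Y=2, X=0) weight 1/150
  (Z=1, W=1, Y=0, X=1) weight 1/20
  (Z=1, W=1, Y=1, X=1) weight 1/80
  (Z=1, W=1, Y=2, X=1) weight 1/80
  (Z=2, W=0, Y=0, X=1) weight 2/25
  (Z=2, W=0, Y=1, X=1) weight 1/50
  … 7 more
Group by W:
  weight(W=0) = 2/5
  weight(W=1) = 3/40
Total weight = 2/5 + 3/40 = 19/40
P(W=0 | obs) = 2/5 / 19/40 = 16/19
P(W=1 | obs) = 3/40 / 19/40 = 3/19

P(W = 1 | obs) = 3/19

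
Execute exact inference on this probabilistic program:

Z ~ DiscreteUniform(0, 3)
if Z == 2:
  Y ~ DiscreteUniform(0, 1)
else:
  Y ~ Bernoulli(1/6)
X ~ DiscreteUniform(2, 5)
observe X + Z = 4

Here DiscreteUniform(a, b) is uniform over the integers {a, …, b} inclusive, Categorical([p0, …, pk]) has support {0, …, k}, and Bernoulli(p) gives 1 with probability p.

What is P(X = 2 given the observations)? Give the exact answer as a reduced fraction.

P(X = 2 | obs) = 1/3

Enumerate traces; 6 have nonzero weight after conditioning:
  (Z=0, Y=0, X=4) weight 5/96
  (Z=0, Y=1, X=4) weight 1/96
  (Z=1, Y=0, X=3) weight 5/96
  (Z=1, Y=1, X=3) weight 1/96
  (Z=2, Y=0, X=2) weight 1/32
  (Z=2, Y=1, X=2) weight 1/32
Group by X:
  weight(X=2) = 1/16
  weight(X=3) = 1/16
  weight(X=4) = 1/16
Total weight = 1/16 + 1/16 + 1/16 = 3/16
P(X=2 | obs) = 1/16 / 3/16 = 1/3
P(X=3 | obs) = 1/16 / 3/16 = 1/3
P(X=4 | obs) = 1/16 / 3/16 = 1/3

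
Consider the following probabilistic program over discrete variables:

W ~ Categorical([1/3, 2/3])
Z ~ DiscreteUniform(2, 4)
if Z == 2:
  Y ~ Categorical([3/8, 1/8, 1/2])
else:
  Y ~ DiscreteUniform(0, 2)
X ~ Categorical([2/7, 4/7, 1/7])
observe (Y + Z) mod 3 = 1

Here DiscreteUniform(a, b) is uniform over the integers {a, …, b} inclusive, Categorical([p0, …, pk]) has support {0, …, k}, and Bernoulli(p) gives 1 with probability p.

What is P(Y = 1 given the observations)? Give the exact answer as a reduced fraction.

Enumerate traces; 18 have nonzero weight after conditioning:
  (W=0, Z=2, Y=2, X=0) weight 1/63
  (W=0, Z=2, Y=2, X=1) weight 2/63
  (W=0, Z=2, Y=2, X=2) weight 1/126
  (W=0, Z=3, Y=1, X=0) weight 2/189
  (W=0, Z=3, Y=1, X=1) weight 4/189
  (W=0, Z=3, Y=1, X=2) weight 1/189
  (W=0, Z=4, Y=0, X=0) weight 2/189
  (W=0, Z=4, Y=0, X=1) weight 4/189
  … 10 more
Group by Y:
  weight(Y=0) = 1/9
  weight(Y=1) = 1/9
  weight(Y=2) = 1/6
Total weight = 1/9 + 1/9 + 1/6 = 7/18
P(Y=0 | obs) = 1/9 / 7/18 = 2/7
P(Y=1 | obs) = 1/9 / 7/18 = 2/7
P(Y=2 | obs) = 1/6 / 7/18 = 3/7

P(Y = 1 | obs) = 2/7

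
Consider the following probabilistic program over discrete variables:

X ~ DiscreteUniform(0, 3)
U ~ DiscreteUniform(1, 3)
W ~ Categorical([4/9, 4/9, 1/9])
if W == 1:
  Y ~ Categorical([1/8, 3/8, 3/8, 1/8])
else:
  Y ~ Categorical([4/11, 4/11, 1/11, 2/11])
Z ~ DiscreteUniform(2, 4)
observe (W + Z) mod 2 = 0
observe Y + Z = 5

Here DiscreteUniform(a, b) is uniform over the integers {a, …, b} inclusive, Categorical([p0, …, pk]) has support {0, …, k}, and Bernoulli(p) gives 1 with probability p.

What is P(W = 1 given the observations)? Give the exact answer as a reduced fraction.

P(W = 1 | obs) = 11/31

Enumerate traces; 60 have nonzero weight after conditioning:
  (X=0, U=1, W=0, Y=1, Z=4) weight 4/891
  (X=0, U=1, W=0, Y=3, Z=2) weight 2/891
  (X=0, U=1, W=1, Y=2, Z=3) weight 1/216
  (X=0, U=1, W=2, Y=1, Z=4) weight 1/891
  (X=0, U=1, W=2, Y=3, Z=2) weight 1/1782
  (X=0, U=2, W=0, Y=1, Z=4) weight 4/891
  (X=0, U=2, W=0, Y=3, Z=2) weight 2/891
  (X=0, U=2, W=1, Y=2, Z=3) weight 1/216
  … 52 more
Group by W:
  weight(W=0) = 8/99
  weight(W=1) = 1/18
  weight(W=2) = 2/99
Total weight = 8/99 + 1/18 + 2/99 = 31/198
P(W=0 | obs) = 8/99 / 31/198 = 16/31
P(W=1 | obs) = 1/18 / 31/198 = 11/31
P(W=2 | obs) = 2/99 / 31/198 = 4/31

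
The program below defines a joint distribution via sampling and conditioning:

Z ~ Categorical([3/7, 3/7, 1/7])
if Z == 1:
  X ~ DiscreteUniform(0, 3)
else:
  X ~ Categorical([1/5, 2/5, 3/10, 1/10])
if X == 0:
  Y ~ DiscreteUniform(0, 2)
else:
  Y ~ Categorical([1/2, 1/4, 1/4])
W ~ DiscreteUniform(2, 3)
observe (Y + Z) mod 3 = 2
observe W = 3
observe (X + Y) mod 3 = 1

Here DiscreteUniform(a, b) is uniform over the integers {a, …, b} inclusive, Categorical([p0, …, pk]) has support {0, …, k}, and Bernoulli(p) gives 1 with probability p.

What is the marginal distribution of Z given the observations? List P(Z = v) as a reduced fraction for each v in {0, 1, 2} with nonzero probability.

P(Z=0) = 6/23, P(Z=1) = 35/69, P(Z=2) = 16/69

Enumerate traces; 4 have nonzero weight after conditioning:
  (Z=0, X=2, Y=2, W=3) weight 9/560
  (Z=1, X=0, Y=1, W=3) weight 1/56
  (Z=1, X=3, Y=1, W=3) weight 3/224
  (Z=2, X=1, Y=0, W=3) weight 1/70
Group by Z:
  weight(Z=0) = 9/560
  weight(Z=1) = 1/32
  weight(Z=2) = 1/70
Total weight = 9/560 + 1/32 + 1/70 = 69/1120
P(Z=0 | obs) = 9/560 / 69/1120 = 6/23
P(Z=1 | obs) = 1/32 / 69/1120 = 35/69
P(Z=2 | obs) = 1/70 / 69/1120 = 16/69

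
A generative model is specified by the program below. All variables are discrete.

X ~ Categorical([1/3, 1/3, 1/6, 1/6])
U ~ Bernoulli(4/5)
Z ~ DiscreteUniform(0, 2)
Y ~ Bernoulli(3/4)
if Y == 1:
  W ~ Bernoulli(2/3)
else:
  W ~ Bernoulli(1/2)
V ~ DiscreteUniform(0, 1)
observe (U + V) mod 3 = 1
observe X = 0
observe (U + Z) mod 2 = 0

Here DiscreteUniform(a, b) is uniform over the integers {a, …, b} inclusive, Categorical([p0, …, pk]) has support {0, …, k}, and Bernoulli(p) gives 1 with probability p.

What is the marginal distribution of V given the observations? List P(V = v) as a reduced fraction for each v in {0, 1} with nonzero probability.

Enumerate traces; 12 have nonzero weight after conditioning:
  (X=0, U=0, Z=0, Y=0, W=0, V=1) weight 1/720
  (X=0, U=0, Z=0, Y=0, W=1, V=1) weight 1/720
  (X=0, U=0, Z=0, Y=1, W=0, V=1) weight 1/360
  (X=0, U=0, Z=0, Y=1, W=1, V=1) weight 1/180
  (X=0, U=0, Z=2, Y=0, W=0, V=1) weight 1/720
  (X=0, U=0, Z=2, Y=0, W=1, V=1) weight 1/720
  (X=0, U=0, Z=2, Y=1, W=0, V=1) weight 1/360
  (X=0, U=0, Z=2, Y=1, W=1, V=1) weight 1/180
  (X=0, U=1, Z=1, Y=0, W=0, V=0) weight 1/180
  … 3 more
Group by V:
  weight(V=0) = 2/45
  weight(V=1) = 1/45
Total weight = 2/45 + 1/45 = 1/15
P(V=0 | obs) = 2/45 / 1/15 = 2/3
P(V=1 | obs) = 1/45 / 1/15 = 1/3

P(V=0) = 2/3, P(V=1) = 1/3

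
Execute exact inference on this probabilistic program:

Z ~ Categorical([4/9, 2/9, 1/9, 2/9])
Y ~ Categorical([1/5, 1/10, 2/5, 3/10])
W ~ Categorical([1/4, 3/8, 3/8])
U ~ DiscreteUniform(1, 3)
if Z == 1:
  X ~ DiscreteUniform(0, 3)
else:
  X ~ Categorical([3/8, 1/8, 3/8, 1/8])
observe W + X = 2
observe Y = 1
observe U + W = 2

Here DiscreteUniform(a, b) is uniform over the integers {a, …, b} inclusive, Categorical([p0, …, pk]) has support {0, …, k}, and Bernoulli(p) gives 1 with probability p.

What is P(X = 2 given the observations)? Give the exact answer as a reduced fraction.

Enumerate traces; 8 have nonzero weight after conditioning:
  (Z=0, Y=1, W=0, U=2, X=2) weight 1/720
  (Z=0, Y=1, W=1, U=1, X=1) weight 1/1440
  (Z=1, Y=1, W=0, U=2, X=2) weight 1/2160
  (Z=1, Y=1, W=1, U=1, X=1) weight 1/1440
  (Z=2, Y=1, W=0, U=2, X=2) weight 1/2880
  (Z=2, Y=1, W=1, U=1, X=1) weight 1/5760
  (Z=3, Y=1, W=0, U=2, X=2) weight 1/1440
  (Z=3, Y=1, W=1, U=1, X=1) weight 1/2880
Group by X:
  weight(X=1) = 11/5760
  weight(X=2) = 5/1728
Total weight = 11/5760 + 5/1728 = 83/17280
P(X=1 | obs) = 11/5760 / 83/17280 = 33/83
P(X=2 | obs) = 5/1728 / 83/17280 = 50/83

P(X = 2 | obs) = 50/83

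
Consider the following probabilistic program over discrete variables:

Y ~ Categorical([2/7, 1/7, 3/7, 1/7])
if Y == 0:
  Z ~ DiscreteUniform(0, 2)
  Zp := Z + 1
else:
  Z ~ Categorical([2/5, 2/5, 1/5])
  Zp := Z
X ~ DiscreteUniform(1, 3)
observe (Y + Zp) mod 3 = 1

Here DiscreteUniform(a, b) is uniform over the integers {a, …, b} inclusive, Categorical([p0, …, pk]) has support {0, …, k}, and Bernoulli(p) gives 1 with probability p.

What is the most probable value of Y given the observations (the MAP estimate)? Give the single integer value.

argmax_v P(Y = v | obs) = 0

Enumerate traces; 12 have nonzero weight after conditioning:
  (Y=0, Z=0, X=1) weight 2/63
  (Y=0, Z=0, X=2) weight 2/63
  (Y=0, Z=0, X=3) weight 2/63
  (Y=1, Z=0, X=1) weight 2/105
  (Y=1, Z=0, X=2) weight 2/105
  (Y=1, Z=0, X=3) weight 2/105
  (Y=2, Z=2, X=1) weight 1/35
  (Y=2, Z=2, X=2) weight 1/35
  (Y=3, Z=1, X=1) weight 2/105
  … 3 more
Group by Y:
  weight(Y=0) = 2/21
  weight(Y=1) = 2/35
  weight(Y=2) = 3/35
  weight(Y=3) = 2/35
Total weight = 2/21 + 2/35 + 3/35 + 2/35 = 31/105
P(Y=0 | obs) = 2/21 / 31/105 = 10/31
P(Y=1 | obs) = 2/35 / 31/105 = 6/31
P(Y=2 | obs) = 3/35 / 31/105 = 9/31
P(Y=3 | obs) = 2/35 / 31/105 = 6/31
argmax = 0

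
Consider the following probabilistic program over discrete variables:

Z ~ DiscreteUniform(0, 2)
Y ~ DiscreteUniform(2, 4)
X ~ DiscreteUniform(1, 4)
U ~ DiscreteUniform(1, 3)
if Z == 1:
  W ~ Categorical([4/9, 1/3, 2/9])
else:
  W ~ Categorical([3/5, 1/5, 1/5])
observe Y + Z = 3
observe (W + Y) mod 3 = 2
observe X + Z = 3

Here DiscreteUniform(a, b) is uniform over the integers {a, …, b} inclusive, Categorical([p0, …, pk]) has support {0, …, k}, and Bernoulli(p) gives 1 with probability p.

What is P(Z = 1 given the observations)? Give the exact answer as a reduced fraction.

Enumerate traces; 6 have nonzero weight after conditioning:
  (Z=0, Y=3, X=3, U=1, W=2) weight 1/540
  (Z=0, Y=3, X=3, U=2, W=2) weight 1/540
  (Z=0, Y=3, X=3, U=3, W=2) weight 1/540
  (Z=1, Y=2, X=2, U=1, W=0) weight 1/243
  (Z=1, Y=2, X=2, U=2, W=0) weight 1/243
  (Z=1, Y=2, X=2, U=3, W=0) weight 1/243
Group by Z:
  weight(Z=0) = 1/180
  weight(Z=1) = 1/81
Total weight = 1/180 + 1/81 = 29/1620
P(Z=0 | obs) = 1/180 / 29/1620 = 9/29
P(Z=1 | obs) = 1/81 / 29/1620 = 20/29

P(Z = 1 | obs) = 20/29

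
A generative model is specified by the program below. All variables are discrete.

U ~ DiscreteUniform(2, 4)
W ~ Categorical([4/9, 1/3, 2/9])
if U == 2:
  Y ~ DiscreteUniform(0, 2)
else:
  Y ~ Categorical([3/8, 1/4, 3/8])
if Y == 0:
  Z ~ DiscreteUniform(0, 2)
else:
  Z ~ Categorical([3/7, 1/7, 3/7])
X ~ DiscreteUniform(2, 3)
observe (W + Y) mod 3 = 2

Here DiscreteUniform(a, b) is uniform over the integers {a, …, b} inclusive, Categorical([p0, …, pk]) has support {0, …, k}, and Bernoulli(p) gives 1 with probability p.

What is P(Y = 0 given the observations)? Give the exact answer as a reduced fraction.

Enumerate traces; 54 have nonzero weight after conditioning:
  (U=2, W=0, Y=2, Z=0, X=2) weight 2/189
  (U=2, W=0, Y=2, Z=0, X=3) weight 2/189
  (U=2, W=0, Y=2, Z=1, X=2) weight 2/567
  (U=2, W=0, Y=2, Z=1, X=3) weight 2/567
  (U=2, W=0, Y=2, Z=2, X=2) weight 2/189
  (U=2, W=0, Y=2, Z=2, X=3) weight 2/189
  (U=2, W=1, Y=1, Z=0, X=2) weight 1/126
  (U=2, W=1, Y=1, Z=0, X=3) weight 1/126
  (U=2, W=2, Y=0, Z=0, X=2) weight 1/243
  … 45 more
Group by Y:
  weight(Y=0) = 13/162
  weight(Y=1) = 5/54
  weight(Y=2) = 13/81
Total weight = 13/162 + 5/54 + 13/81 = 1/3
P(Y=0 | obs) = 13/162 / 1/3 = 13/54
P(Y=1 | obs) = 5/54 / 1/3 = 5/18
P(Y=2 | obs) = 13/81 / 1/3 = 13/27

P(Y = 0 | obs) = 13/54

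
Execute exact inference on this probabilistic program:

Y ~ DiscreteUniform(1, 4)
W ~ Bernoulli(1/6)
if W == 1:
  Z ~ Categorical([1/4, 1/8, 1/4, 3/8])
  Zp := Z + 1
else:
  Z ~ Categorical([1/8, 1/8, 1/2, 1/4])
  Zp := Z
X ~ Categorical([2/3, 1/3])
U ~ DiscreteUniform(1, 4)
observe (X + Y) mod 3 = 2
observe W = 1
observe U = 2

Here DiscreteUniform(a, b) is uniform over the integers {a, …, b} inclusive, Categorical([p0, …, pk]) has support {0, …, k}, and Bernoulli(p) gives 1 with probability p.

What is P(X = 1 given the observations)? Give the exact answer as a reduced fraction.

Enumerate traces; 12 have nonzero weight after conditioning:
  (Y=1, W=1, Z=0, X=1, U=2) weight 1/1152
  (Y=1, W=1, Z=1, X=1, U=2) weight 1/2304
  (Y=1, W=1, Z=2, X=1, U=2) weight 1/1152
  (Y=1, W=1, Z=3, X=1, U=2) weight 1/768
  (Y=2, W=1, Z=0, X=0, U=2) weight 1/576
  (Y=2, W=1, Z=1, X=0, U=2) weight 1/1152
  (Y=2, W=1, Z=2, X=0, U=2) weight 1/576
  (Y=2, W=1, Z=3, X=0, U=2) weight 1/384
  … 4 more
Group by X:
  weight(X=0) = 1/144
  weight(X=1) = 1/144
Total weight = 1/144 + 1/144 = 1/72
P(X=0 | obs) = 1/144 / 1/72 = 1/2
P(X=1 | obs) = 1/144 / 1/72 = 1/2

P(X = 1 | obs) = 1/2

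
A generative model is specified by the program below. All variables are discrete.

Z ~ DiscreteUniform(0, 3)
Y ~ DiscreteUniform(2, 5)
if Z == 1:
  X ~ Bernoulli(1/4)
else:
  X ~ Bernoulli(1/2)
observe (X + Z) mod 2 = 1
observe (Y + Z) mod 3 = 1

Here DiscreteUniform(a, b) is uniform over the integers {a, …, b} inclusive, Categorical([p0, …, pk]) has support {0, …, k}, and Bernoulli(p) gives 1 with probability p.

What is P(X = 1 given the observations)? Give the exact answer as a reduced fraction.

Enumerate traces; 5 have nonzero weight after conditioning:
  (Z=0, Y=4, X=1) weight 1/32
  (Z=1, Y=3, X=0) weight 3/64
  (Z=2, Y=2, X=1) weight 1/32
  (Z=2, Y=5, X=1) weight 1/32
  (Z=3, Y=4, X=0) weight 1/32
Group by X:
  weight(X=0) = 5/64
  weight(X=1) = 3/32
Total weight = 5/64 + 3/32 = 11/64
P(X=0 | obs) = 5/64 / 11/64 = 5/11
P(X=1 | obs) = 3/32 / 11/64 = 6/11

P(X = 1 | obs) = 6/11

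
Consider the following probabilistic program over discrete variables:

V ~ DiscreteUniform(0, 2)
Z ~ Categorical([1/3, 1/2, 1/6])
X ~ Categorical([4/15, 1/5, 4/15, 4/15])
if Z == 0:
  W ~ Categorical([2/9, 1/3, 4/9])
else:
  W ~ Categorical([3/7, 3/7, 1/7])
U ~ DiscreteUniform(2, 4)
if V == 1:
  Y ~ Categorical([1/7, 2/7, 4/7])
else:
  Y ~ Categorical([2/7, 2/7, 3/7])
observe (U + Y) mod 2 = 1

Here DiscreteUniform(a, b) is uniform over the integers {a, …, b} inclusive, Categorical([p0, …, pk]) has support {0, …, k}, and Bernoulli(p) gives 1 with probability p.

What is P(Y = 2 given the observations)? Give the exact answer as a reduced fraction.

P(Y = 2 | obs) = 10/27

Enumerate traces; 432 have nonzero weight after conditioning:
  (V=0, Z=0, X=0, W=0, U=2, Y=1) weight 16/25515
  (V=0, Z=0, X=0, W=0, U=3, Y=0) weight 16/25515
  (V=0, Z=0, X=0, W=0, U=3, Y=2) weight 8/8505
  (V=0, Z=0, X=0, W=0, U=4, Y=1) weight 16/25515
  (V=0, Z=0, X=0, W=1, U=2, Y=1) weight 8/8505
  (V=0, Z=0, X=0, W=1, U=3, Y=0) weight 8/8505
  (V=0, Z=0, X=0, W=1, U=3, Y=2) weight 4/2835
  (V=0, Z=0, X=0, W=1, U=4, Y=1) weight 8/8505
  … 424 more
Group by Y:
  weight(Y=0) = 5/63
  weight(Y=1) = 4/21
  weight(Y=2) = 10/63
Total weight = 5/63 + 4/21 + 10/63 = 3/7
P(Y=0 | obs) = 5/63 / 3/7 = 5/27
P(Y=1 | obs) = 4/21 / 3/7 = 4/9
P(Y=2 | obs) = 10/63 / 3/7 = 10/27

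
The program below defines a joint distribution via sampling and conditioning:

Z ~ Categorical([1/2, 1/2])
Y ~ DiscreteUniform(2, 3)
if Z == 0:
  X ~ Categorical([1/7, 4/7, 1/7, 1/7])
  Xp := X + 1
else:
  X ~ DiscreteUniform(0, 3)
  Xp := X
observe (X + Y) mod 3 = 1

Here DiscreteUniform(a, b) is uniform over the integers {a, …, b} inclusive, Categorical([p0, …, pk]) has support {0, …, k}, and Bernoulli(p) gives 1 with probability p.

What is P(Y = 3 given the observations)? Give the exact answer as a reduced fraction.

P(Y = 3 | obs) = 23/34

Enumerate traces; 4 have nonzero weight after conditioning:
  (Z=0, Y=2, X=2) weight 1/28
  (Z=0, Y=3, X=1) weight 1/7
  (Z=1, Y=2, X=2) weight 1/16
  (Z=1, Y=3, X=1) weight 1/16
Group by Y:
  weight(Y=2) = 11/112
  weight(Y=3) = 23/112
Total weight = 11/112 + 23/112 = 17/56
P(Y=2 | obs) = 11/112 / 17/56 = 11/34
P(Y=3 | obs) = 23/112 / 17/56 = 23/34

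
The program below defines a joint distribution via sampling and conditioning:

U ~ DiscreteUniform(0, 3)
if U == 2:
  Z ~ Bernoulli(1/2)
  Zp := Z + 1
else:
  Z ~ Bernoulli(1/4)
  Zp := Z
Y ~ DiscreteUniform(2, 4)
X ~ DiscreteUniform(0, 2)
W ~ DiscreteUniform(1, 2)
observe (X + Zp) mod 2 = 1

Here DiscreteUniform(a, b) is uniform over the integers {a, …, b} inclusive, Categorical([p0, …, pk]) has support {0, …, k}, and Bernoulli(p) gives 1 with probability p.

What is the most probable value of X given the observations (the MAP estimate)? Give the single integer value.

argmax_v P(X = v | obs) = 1

Enumerate traces; 72 have nonzero weight after conditioning:
  (U=0, Z=0, Y=2, X=1, W=1) weight 1/96
  (U=0, Z=0, Y=2, X=1, W=2) weight 1/96
  (U=0, Z=0, Y=3, X=1, W=1) weight 1/96
  (U=0, Z=0, Y=3, X=1, W=2) weight 1/96
  (U=0, Z=0, Y=4, X=1, W=1) weight 1/96
  (U=0, Z=0, Y=4, X=1, W=2) weight 1/96
  (U=0, Z=1, Y=2, X=0, W=1) weight 1/288
  (U=0, Z=1, Y=2, X=0, W=2) weight 1/288
  (U=0, Z=1, Y=2, X=2, W=1) weight 1/288
  … 63 more
Group by X:
  weight(X=0) = 5/48
  weight(X=1) = 11/48
  weight(X=2) = 5/48
Total weight = 5/48 + 11/48 + 5/48 = 7/16
P(X=0 | obs) = 5/48 / 7/16 = 5/21
P(X=1 | obs) = 11/48 / 7/16 = 11/21
P(X=2 | obs) = 5/48 / 7/16 = 5/21
argmax = 1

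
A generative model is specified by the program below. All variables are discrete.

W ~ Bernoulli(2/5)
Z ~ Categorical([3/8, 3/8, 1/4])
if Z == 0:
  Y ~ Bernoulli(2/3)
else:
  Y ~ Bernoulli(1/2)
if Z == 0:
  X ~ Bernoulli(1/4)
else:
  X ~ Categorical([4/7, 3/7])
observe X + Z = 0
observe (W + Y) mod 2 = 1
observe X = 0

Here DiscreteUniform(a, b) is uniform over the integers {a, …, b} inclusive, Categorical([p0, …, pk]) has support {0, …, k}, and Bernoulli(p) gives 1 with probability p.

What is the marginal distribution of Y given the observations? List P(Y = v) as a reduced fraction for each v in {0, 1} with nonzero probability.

P(Y=0) = 1/4, P(Y=1) = 3/4

Enumerate traces; 2 have nonzero weight after conditioning:
  (W=0, Z=0, Y=1, X=0) weight 9/80
  (W=1, Z=0, Y=0, X=0) weight 3/80
Group by Y:
  weight(Y=0) = 3/80
  weight(Y=1) = 9/80
Total weight = 3/80 + 9/80 = 3/20
P(Y=0 | obs) = 3/80 / 3/20 = 1/4
P(Y=1 | obs) = 9/80 / 3/20 = 3/4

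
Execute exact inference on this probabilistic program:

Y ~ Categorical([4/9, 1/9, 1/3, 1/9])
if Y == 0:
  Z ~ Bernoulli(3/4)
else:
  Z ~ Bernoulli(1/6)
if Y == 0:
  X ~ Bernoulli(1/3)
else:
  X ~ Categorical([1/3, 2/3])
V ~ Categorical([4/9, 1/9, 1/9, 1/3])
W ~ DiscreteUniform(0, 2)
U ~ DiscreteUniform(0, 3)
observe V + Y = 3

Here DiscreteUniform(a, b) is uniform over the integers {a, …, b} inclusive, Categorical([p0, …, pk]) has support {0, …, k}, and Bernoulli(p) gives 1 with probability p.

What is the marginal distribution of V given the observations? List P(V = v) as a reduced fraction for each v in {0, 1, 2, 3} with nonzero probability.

P(V=0) = 1/5, P(V=1) = 3/20, P(V=2) = 1/20, P(V=3) = 3/5

Enumerate traces; 192 have nonzero weight after conditioning:
  (Y=0, Z=0, X=0, V=3, W=0, U=0) weight 1/486
  (Y=0, Z=0, X=0, V=3, W=0, U=1) weight 1/486
  (Y=0, Z=0, X=0, V=3, W=0, U=2) weight 1/486
  (Y=0, Z=0, X=0, V=3, W=0, U=3) weight 1/486
  (Y=0, Z=0, X=0, V=3, W=1, U=0) weight 1/486
  (Y=0, Z=0, X=0, V=3, W=1, U=1) weight 1/486
  (Y=0, Z=0, X=0, V=3, W=1, U=2) weight 1/486
  (Y=0, Z=0, X=0, V=3, W=1, U=3) weight 1/486
  (Y=1, Z=0, X=0, V=2, W=0, U=0) weight 5/17496
  (Y=2, Z=0, X=0, V=1, W=0, U=0) weight 5/5832
  … 182 more
Group by V:
  weight(V=0) = 4/81
  weight(V=1) = 1/27
  weight(V=2) = 1/81
  weight(V=3) = 4/27
Total weight = 4/81 + 1/27 + 1/81 + 4/27 = 20/81
P(V=0 | obs) = 4/81 / 20/81 = 1/5
P(V=1 | obs) = 1/27 / 20/81 = 3/20
P(V=2 | obs) = 1/81 / 20/81 = 1/20
P(V=3 | obs) = 4/27 / 20/81 = 3/5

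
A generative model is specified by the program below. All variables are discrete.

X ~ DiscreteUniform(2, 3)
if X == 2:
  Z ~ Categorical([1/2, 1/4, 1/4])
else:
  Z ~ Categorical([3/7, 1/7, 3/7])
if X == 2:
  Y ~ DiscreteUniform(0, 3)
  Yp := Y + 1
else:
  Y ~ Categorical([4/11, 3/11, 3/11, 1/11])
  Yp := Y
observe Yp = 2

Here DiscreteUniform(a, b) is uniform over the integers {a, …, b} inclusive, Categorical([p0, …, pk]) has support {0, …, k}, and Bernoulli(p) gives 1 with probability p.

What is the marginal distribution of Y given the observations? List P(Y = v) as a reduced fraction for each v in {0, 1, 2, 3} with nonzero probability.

P(Y=1) = 11/23, P(Y=2) = 12/23

Enumerate traces; 6 have nonzero weight after conditioning:
  (X=2, Z=0, Y=1) weight 1/16
  (X=2, Z=1, Y=1) weight 1/32
  (X=2, Z=2, Y=1) weight 1/32
  (X=3, Z=0, Y=2) weight 9/154
  (X=3, Z=1, Y=2) weight 3/154
  (X=3, Z=2, Y=2) weight 9/154
Group by Y:
  weight(Y=1) = 1/8
  weight(Y=2) = 3/22
Total weight = 1/8 + 3/22 = 23/88
P(Y=1 | obs) = 1/8 / 23/88 = 11/23
P(Y=2 | obs) = 3/22 / 23/88 = 12/23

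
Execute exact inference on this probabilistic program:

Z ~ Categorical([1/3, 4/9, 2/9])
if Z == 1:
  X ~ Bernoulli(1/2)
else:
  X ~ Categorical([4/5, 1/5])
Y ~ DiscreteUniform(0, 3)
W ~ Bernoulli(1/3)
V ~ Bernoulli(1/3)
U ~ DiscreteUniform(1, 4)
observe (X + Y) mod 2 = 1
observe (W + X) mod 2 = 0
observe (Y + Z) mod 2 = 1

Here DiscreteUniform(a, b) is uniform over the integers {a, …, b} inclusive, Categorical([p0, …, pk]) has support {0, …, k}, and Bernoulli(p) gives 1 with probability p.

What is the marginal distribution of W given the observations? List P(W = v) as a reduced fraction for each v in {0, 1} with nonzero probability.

Enumerate traces; 48 have nonzero weight after conditioning:
  (Z=0, X=0, Y=1, W=0, V=0, U=1) weight 1/135
  (Z=0, X=0, Y=1, W=0, V=0, U=2) weight 1/135
  (Z=0, X=0, Y=1, W=0, V=0, U=3) weight 1/135
  (Z=0, X=0, Y=1, W=0, V=0, U=4) weight 1/135
  (Z=0, X=0, Y=1, W=0, V=1, U=1) weight 1/270
  (Z=0, X=0, Y=1, W=0, V=1, U=2) weight 1/270
  (Z=0, X=0, Y=1, W=0, V=1, U=3) weight 1/270
  (Z=0, X=0, Y=1, W=0, V=1, U=4) weight 1/270
  (Z=1, X=1, Y=0, W=1, V=0, U=1) weight 1/324
  … 39 more
Group by W:
  weight(W=0) = 4/27
  weight(W=1) = 1/27
Total weight = 4/27 + 1/27 = 5/27
P(W=0 | obs) = 4/27 / 5/27 = 4/5
P(W=1 | obs) = 1/27 / 5/27 = 1/5

P(W=0) = 4/5, P(W=1) = 1/5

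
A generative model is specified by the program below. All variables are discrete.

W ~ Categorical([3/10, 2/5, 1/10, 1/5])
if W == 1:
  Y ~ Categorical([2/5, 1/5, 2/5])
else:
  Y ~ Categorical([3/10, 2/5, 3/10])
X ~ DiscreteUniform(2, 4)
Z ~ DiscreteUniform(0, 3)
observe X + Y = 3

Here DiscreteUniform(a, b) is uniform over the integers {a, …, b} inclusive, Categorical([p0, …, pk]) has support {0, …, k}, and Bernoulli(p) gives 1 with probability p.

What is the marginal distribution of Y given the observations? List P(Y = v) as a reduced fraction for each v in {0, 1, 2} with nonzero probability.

P(Y=0) = 17/33, P(Y=1) = 16/33

Enumerate traces; 32 have nonzero weight after conditioning:
  (W=0, Y=0, X=3, Z=0) weight 3/400
  (W=0, Y=0, X=3, Z=1) weight 3/400
  (W=0, Y=0, X=3, Z=2) weight 3/400
  (W=0, Y=0, X=3, Z=3) weight 3/400
  (W=0, Y=1, X=2, Z=0) weight 1/100
  (W=0, Y=1, X=2, Z=1) weight 1/100
  (W=0, Y=1, X=2, Z=2) weight 1/100
  (W=0, Y=1, X=2, Z=3) weight 1/100
  … 24 more
Group by Y:
  weight(Y=0) = 17/150
  weight(Y=1) = 8/75
Total weight = 17/150 + 8/75 = 11/50
P(Y=0 | obs) = 17/150 / 11/50 = 17/33
P(Y=1 | obs) = 8/75 / 11/50 = 16/33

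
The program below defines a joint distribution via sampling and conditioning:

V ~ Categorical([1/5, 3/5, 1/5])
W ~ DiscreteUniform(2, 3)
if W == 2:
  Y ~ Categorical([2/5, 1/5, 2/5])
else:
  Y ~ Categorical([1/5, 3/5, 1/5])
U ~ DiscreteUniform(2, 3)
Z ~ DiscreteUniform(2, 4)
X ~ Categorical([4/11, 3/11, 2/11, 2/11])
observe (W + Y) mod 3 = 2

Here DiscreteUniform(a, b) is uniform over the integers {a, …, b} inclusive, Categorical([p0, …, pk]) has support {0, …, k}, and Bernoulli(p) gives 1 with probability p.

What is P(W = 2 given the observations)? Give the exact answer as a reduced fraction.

P(W = 2 | obs) = 2/3

Enumerate traces; 144 have nonzero weight after conditioning:
  (V=0, W=2, Y=0, U=2, Z=2, X=0) weight 2/825
  (V=0, W=2, Y=0, U=2, Z=2, X=1) weight 1/550
  (V=0, W=2, Y=0, U=2, Z=2, X=2) weight 1/825
  (V=0, W=2, Y=0, U=2, Z=2, X=3) weight 1/825
  (V=0, W=2, Y=0, U=2, Z=3, X=0) weight 2/825
  (V=0, W=2, Y=0, U=2, Z=3, X=1) weight 1/550
  (V=0, W=2, Y=0, U=2, Z=3, X=2) weight 1/825
  (V=0, W=2, Y=0, U=2, Z=3, X=3) weight 1/825
  (V=0, W=3, Y=2, U=2, Z=2, X=0) weight 1/825
  … 135 more
Group by W:
  weight(W=2) = 1/5
  weight(W=3) = 1/10
Total weight = 1/5 + 1/10 = 3/10
P(W=2 | obs) = 1/5 / 3/10 = 2/3
P(W=3 | obs) = 1/10 / 3/10 = 1/3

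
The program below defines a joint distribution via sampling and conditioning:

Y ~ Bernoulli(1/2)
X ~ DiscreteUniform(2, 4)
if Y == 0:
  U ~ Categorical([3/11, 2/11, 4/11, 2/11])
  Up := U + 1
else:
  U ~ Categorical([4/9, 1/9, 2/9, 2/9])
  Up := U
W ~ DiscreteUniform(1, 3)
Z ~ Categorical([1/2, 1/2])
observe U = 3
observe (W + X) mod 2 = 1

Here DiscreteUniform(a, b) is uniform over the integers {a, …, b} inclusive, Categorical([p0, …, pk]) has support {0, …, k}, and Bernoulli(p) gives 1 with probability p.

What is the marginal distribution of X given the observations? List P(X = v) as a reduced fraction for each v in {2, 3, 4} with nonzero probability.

P(X=2) = 2/5, P(X=3) = 1/5, P(X=4) = 2/5

Enumerate traces; 20 have nonzero weight after conditioning:
  (Y=0, X=2, U=3, W=1, Z=0) weight 1/198
  (Y=0, X=2, U=3, W=1, Z=1) weight 1/198
  (Y=0, X=2, U=3, W=3, Z=0) weight 1/198
  (Y=0, X=2, U=3, W=3, Z=1) weight 1/198
  (Y=0, X=3, U=3, W=2, Z=0) weight 1/198
  (Y=0, X=3, U=3, W=2, Z=1) weight 1/198
  (Y=0, X=4, U=3, W=1, Z=0) weight 1/198
  (Y=0, X=4, U=3, W=1, Z=1) weight 1/198
  … 12 more
Group by X:
  weight(X=2) = 40/891
  weight(X=3) = 20/891
  weight(X=4) = 40/891
Total weight = 40/891 + 20/891 + 40/891 = 100/891
P(X=2 | obs) = 40/891 / 100/891 = 2/5
P(X=3 | obs) = 20/891 / 100/891 = 1/5
P(X=4 | obs) = 40/891 / 100/891 = 2/5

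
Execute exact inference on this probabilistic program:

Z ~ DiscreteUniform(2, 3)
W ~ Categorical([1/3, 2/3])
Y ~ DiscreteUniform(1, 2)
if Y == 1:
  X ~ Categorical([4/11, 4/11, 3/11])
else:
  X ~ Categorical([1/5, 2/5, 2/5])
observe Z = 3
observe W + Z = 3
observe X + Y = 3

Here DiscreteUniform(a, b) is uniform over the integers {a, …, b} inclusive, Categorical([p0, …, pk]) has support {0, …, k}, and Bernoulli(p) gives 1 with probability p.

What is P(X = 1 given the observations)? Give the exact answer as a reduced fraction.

P(X = 1 | obs) = 22/37

Enumerate traces; 2 have nonzero weight after conditioning:
  (Z=3, W=0, Y=1, X=2) weight 1/44
  (Z=3, W=0, Y=2, X=1) weight 1/30
Group by X:
  weight(X=1) = 1/30
  weight(X=2) = 1/44
Total weight = 1/30 + 1/44 = 37/660
P(X=1 | obs) = 1/30 / 37/660 = 22/37
P(X=2 | obs) = 1/44 / 37/660 = 15/37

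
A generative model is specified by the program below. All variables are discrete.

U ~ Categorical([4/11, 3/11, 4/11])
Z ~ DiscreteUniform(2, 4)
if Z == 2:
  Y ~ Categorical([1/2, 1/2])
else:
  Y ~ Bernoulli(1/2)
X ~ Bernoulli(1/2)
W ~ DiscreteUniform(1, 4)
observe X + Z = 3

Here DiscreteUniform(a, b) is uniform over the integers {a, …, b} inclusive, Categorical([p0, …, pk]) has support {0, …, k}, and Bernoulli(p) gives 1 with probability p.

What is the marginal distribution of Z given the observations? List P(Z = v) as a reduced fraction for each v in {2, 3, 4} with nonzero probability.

P(Z=2) = 1/2, P(Z=3) = 1/2

Enumerate traces; 48 have nonzero weight after conditioning:
  (U=0, Z=2, Y=0, X=1, W=1) weight 1/132
  (U=0, Z=2, Y=0, X=1, W=2) weight 1/132
  (U=0, Z=2, Y=0, X=1, W=3) weight 1/132
  (U=0, Z=2, Y=0, X=1, W=4) weight 1/132
  (U=0, Z=2, Y=1, X=1, W=1) weight 1/132
  (U=0, Z=2, Y=1, X=1, W=2) weight 1/132
  (U=0, Z=2, Y=1, X=1, W=3) weight 1/132
  (U=0, Z=2, Y=1, X=1, W=4) weight 1/132
  (U=0, Z=3, Y=0, X=0, W=1) weight 1/132
  … 39 more
Group by Z:
  weight(Z=2) = 1/6
  weight(Z=3) = 1/6
Total weight = 1/6 + 1/6 = 1/3
P(Z=2 | obs) = 1/6 / 1/3 = 1/2
P(Z=3 | obs) = 1/6 / 1/3 = 1/2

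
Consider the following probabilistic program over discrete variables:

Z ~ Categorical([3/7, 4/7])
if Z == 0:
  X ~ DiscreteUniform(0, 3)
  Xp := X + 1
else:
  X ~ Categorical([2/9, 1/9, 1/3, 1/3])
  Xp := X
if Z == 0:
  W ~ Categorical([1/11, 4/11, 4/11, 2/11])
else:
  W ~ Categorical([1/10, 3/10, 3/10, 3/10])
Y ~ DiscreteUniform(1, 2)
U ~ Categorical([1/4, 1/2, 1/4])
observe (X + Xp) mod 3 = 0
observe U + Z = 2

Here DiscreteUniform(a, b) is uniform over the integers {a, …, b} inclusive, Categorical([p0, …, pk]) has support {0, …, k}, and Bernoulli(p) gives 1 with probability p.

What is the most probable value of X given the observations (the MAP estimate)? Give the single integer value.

Enumerate traces; 24 have nonzero weight after conditioning:
  (Z=0, X=1, W=0, Y=1, U=2) weight 3/2464
  (Z=0, X=1, W=0, Y=2, U=2) weight 3/2464
  (Z=0, X=1, W=1, Y=1, U=2) weight 3/616
  (Z=0, X=1, W=1, Y=2, U=2) weight 3/616
  (Z=0, X=1, W=2, Y=1, U=2) weight 3/616
  (Z=0, X=1, W=2, Y=2, U=2) weight 3/616
  (Z=0, X=1, W=3, Y=1, U=2) weight 3/1232
  (Z=0, X=1, W=3, Y=2, U=2) weight 3/1232
  (Z=1, X=0, W=0, Y=1, U=1) weight 1/315
  (Z=1, X=3, W=0, Y=1, U=1) weight 1/210
  … 14 more
Group by X:
  weight(X=0) = 4/63
  weight(X=1) = 3/112
  weight(X=3) = 2/21
Total weight = 4/63 + 3/112 + 2/21 = 187/1008
P(X=0 | obs) = 4/63 / 187/1008 = 64/187
P(X=1 | obs) = 3/112 / 187/1008 = 27/187
P(X=3 | obs) = 2/21 / 187/1008 = 96/187
argmax = 3

argmax_v P(X = v | obs) = 3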